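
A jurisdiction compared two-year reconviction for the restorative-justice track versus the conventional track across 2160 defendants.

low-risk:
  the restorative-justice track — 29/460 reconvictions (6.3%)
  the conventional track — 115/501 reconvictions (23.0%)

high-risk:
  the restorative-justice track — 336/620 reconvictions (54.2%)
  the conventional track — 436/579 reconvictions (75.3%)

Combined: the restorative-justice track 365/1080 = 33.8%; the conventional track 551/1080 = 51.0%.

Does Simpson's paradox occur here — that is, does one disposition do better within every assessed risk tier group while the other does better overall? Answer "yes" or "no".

no

Within each assessed risk tier level (low-risk 6.3% vs 23.0%; high-risk 54.2% vs 75.3%), the restorative-justice track has the lower rate every time. Pooled: 33.8% vs 51.0% — the restorative-justice track has the lower rate overall. They agree.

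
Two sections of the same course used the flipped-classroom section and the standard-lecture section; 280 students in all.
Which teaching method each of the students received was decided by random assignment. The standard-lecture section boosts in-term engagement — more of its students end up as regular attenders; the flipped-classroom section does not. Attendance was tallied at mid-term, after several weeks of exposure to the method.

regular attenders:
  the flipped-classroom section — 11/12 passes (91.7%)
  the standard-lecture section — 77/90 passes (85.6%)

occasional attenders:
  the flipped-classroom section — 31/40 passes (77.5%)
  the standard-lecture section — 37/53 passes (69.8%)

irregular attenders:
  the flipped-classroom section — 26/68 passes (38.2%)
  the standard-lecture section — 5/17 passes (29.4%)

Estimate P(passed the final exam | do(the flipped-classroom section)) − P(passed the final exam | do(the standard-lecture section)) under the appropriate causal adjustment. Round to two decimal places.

-0.18

the flipped-classroom section is higher inside every mid-term attendance stratum but the standard-lecture section is higher in aggregate. Whether to stratify depends on how mid-term attendance relates to the teaching method.
Mid-term attendance is recorded after the teaching method and is itself shifted by it — it sits on the causal path from teaching method to outcome. Conditioning on a mediator would strip out part of the effect we want; the pooled comparison gives the total causal effect.
The causal difference is the pooled difference: 0.567 − 0.744 = -0.177.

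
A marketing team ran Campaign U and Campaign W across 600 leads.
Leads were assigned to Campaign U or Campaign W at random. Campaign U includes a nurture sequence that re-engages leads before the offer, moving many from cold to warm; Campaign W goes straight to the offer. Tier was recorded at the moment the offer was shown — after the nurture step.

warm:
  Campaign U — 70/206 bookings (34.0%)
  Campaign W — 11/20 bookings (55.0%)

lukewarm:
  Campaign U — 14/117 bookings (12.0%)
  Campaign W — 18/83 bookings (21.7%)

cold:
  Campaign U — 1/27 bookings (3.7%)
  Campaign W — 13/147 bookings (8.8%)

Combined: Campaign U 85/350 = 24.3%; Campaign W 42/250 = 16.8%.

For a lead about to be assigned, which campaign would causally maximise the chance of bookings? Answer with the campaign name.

Campaign U

The distribution of engagement tier is itself part of what the campaign does — it is an intermediate outcome. Holding it fixed would remove that part of the effect; the total effect is the pooled difference.
Pooled: Campaign U 24.3% vs Campaign W 16.8%; Campaign U is higher overall.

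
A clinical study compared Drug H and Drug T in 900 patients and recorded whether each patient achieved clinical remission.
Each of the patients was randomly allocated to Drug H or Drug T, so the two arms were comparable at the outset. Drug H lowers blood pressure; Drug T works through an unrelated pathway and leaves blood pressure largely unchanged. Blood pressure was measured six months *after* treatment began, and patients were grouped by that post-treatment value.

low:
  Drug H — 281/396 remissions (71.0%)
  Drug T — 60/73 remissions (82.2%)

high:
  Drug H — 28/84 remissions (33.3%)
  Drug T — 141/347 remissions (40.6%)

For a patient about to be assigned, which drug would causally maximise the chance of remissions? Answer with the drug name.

The blood pressure-specific comparison favours Drug T throughout, but the pooled figures favour Drug H. The question is whether to condition on blood pressure.
Blood pressure is downstream of the drug. One should not condition on a consequence of treatment, so the overall rates are the right comparison.
Pooled: Drug H 64.4% vs Drug T 47.9%; Drug H is higher overall.

Drug H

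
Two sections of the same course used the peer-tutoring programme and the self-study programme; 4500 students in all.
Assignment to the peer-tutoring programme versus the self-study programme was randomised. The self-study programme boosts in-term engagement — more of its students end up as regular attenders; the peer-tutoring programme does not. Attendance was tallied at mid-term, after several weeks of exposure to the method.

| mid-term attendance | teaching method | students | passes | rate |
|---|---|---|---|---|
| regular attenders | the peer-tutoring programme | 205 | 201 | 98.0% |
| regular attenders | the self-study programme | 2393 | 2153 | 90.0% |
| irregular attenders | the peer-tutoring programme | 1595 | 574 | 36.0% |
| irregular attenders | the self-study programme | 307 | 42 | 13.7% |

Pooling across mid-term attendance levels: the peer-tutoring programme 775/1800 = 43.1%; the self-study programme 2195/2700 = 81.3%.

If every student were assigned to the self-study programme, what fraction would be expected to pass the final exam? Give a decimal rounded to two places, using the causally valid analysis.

0.81

The mid-term attendance-specific comparison favours the peer-tutoring programme throughout, but the pooled figures favour the self-study programme. The question is whether to condition on mid-term attendance.
Stratifying would compare teaching methods among students the teaching methods themselves sorted into mid-term attendance groups — a form of selection on an intermediate. The unconditioned pooled rates give the total causal effect.
So P(outcome | do(the self-study programme)) is just the pooled rate for the self-study programme: 2195/2700 = 0.813.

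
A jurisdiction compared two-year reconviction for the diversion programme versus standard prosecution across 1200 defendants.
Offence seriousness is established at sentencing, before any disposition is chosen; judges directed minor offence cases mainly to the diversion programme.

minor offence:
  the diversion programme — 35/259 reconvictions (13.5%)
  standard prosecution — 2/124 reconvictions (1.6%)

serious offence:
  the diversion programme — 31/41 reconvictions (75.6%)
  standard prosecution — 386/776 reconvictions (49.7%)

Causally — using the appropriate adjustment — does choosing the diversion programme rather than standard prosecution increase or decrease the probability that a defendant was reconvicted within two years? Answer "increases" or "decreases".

increases

standard prosecution is lower inside every offence seriousness stratum but the diversion programme is lower in aggregate. Whether to stratify depends on how offence seriousness relates to the disposition.
Since offence seriousness is a pre-existing factor (not a product of the disposition) and it affects the outcome on its own, it is a confounder. The stratified rates, not the pooled rate, identify the causal effect.
Within each level — minor offence: 13.5% vs 1.6%; serious offence: 75.6% vs 49.7% — standard prosecution is lower every time.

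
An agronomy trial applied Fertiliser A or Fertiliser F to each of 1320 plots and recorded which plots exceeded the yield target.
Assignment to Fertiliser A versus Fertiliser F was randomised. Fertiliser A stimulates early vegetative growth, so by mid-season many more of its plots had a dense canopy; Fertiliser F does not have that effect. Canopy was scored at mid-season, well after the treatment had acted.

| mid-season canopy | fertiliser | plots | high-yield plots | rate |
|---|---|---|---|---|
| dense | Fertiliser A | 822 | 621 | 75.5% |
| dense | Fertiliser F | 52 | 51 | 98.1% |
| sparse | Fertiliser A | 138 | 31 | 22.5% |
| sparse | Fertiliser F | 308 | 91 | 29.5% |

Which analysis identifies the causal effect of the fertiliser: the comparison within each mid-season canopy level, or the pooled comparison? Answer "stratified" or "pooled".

The stratified and pooled comparisons disagree (Fertiliser F wins within each mid-season canopy; Fertiliser A wins overall), so the answer turns on the causal role of mid-season canopy.
Mid-season canopy here is a post-treatment variable shaped by the fertiliser; conditioning on it would introduce bias rather than remove it. The overall comparison is the causal one.
Pooled: Fertiliser A 67.9% vs Fertiliser F 39.4%; Fertiliser A is higher overall.

pooled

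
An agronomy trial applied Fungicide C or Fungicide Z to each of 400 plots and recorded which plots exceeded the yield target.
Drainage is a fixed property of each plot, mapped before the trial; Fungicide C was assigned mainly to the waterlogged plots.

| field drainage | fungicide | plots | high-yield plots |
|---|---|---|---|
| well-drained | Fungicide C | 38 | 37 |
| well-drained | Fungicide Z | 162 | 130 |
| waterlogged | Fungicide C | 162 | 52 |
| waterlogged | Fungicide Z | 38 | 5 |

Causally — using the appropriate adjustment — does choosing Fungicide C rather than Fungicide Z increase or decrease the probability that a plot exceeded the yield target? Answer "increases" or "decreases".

Since field drainage is a pre-existing factor (not a product of the fungicide) and it affects the outcome on its own, it is a confounder. The stratified rates, not the pooled rate, identify the causal effect.
Within each level — well-drained: 97.4% vs 80.2%; waterlogged: 32.1% vs 13.2% — Fungicide C is higher every time.

increases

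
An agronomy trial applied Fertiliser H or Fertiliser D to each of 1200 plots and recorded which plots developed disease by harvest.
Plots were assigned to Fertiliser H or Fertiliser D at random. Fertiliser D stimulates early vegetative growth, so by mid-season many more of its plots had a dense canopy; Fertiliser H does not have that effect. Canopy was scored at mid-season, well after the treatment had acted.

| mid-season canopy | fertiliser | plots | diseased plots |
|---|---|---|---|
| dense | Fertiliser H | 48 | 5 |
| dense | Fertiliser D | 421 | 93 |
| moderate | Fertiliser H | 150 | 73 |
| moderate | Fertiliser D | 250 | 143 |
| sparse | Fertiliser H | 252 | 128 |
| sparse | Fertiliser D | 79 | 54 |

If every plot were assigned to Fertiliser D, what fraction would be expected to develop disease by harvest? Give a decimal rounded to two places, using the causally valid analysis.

The mid-season canopy-specific comparison favours Fertiliser H throughout, but the pooled figures favour Fertiliser D. The question is whether to condition on mid-season canopy.
The distribution of mid-season canopy is itself part of what the fertiliser does — it is an intermediate outcome. Holding it fixed would remove that part of the effect; the total effect is the pooled difference.
So P(outcome | do(Fertiliser D)) is just the pooled rate for Fertiliser D: 290/750 = 0.387.

0.39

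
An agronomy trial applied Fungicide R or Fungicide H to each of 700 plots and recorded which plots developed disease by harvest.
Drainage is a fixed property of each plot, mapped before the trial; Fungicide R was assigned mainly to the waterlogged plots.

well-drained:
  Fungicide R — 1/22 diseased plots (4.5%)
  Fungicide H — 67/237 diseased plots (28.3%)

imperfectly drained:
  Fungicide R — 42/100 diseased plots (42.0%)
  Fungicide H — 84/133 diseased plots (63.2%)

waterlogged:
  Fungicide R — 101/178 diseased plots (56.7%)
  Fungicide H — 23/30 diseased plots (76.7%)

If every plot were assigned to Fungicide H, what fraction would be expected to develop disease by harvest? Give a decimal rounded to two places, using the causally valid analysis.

Since field drainage is a pre-existing factor (not a product of the fungicide) and it affects the outcome on its own, it is a confounder. The stratified rates, not the pooled rate, identify the causal effect.
Standardising Fungicide H to the population field drainage mix: 0.370·67/237 + 0.333·84/133 + 0.297·23/30 = 0.543.

0.54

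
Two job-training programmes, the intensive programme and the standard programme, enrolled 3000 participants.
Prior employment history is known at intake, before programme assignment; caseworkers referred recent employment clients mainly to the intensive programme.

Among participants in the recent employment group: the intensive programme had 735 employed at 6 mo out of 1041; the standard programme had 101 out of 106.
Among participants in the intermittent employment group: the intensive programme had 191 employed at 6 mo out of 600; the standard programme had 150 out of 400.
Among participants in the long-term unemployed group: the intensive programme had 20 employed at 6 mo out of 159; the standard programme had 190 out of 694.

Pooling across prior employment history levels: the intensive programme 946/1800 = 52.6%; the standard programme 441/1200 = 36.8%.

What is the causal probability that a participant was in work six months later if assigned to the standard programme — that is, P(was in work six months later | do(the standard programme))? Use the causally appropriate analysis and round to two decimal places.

The stratified and pooled comparisons disagree (the standard programme wins within each prior employment history; the intensive programme wins overall), so the answer turns on the causal role of prior employment history.
Nothing the programme does changes prior employment history; the imbalance is an allocation artefact. With prior employment history also predicting the outcome, the pooled figure is confounded, and the within-stratum comparison is the causal one.
Standardising the standard programme to the population prior employment history mix: 0.382·101/106 + 0.333·150/400 + 0.284·190/694 = 0.567.

0.57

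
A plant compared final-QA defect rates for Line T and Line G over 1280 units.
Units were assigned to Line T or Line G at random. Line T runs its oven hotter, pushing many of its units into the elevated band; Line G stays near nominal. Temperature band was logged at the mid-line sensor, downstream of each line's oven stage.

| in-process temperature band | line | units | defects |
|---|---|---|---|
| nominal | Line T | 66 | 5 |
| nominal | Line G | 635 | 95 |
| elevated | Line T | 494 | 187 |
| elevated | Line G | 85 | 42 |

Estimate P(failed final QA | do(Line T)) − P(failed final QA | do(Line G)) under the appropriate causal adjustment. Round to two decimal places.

+0.15

Because the line influences in-process temperature band, in-process temperature band is a post-treatment mediator, not a confounder. Stratifying on it would bias the estimate; the causal effect is the crude pooled difference.
The causal difference is the pooled difference: 0.343 − 0.190 = +0.153.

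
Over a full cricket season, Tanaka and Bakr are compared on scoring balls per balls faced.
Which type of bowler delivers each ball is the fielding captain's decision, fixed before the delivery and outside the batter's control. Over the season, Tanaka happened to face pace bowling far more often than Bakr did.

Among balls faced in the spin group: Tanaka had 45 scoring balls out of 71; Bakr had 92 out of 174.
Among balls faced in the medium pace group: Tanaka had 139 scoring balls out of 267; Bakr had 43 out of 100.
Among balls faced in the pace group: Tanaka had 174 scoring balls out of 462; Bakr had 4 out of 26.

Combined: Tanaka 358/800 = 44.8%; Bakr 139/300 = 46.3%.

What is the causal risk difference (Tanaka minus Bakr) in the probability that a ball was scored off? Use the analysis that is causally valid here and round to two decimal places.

The bowling type-specific comparison favours Tanaka throughout, but the pooled figures favour Bakr. The question is whether to condition on bowling type.
Bowling type differs across players for reasons unrelated to any effect of the player itself, and it separately predicts the outcome — a classic confounder. We must compare within bowling type levels.
Adjusting over the population distribution of bowling type: 0.223·(0.634−0.529) + 0.334·(0.521−0.430) + 0.444·(0.377−0.154) = +0.152.

+0.15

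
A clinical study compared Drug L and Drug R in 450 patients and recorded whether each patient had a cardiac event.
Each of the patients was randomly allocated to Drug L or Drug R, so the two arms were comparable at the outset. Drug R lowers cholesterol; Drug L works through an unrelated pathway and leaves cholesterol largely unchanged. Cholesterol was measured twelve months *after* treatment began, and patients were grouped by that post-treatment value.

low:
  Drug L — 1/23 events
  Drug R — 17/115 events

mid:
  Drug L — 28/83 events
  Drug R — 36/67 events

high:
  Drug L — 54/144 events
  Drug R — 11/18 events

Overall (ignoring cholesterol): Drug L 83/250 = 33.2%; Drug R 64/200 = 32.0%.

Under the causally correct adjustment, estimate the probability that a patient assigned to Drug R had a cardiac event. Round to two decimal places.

0.32

Cholesterol is downstream of the drug. One should not condition on a consequence of treatment, so the overall rates are the right comparison.
So P(outcome | do(Drug R)) is just the pooled rate for Drug R: 64/200 = 0.320.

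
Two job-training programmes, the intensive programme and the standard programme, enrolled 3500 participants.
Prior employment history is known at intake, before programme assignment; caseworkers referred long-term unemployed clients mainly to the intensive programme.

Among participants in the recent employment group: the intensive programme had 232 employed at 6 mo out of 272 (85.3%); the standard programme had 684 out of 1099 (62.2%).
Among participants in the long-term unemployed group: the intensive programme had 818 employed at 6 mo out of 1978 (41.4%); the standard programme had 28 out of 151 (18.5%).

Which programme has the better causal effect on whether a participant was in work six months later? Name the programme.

the intensive programme

The prior employment history-specific comparison favours the intensive programme throughout, but the pooled figures favour the standard programme. The question is whether to condition on prior employment history.
Prior employment history differs across programmes for reasons unrelated to any effect of the programme itself, and it separately predicts the outcome — a classic confounder. We must compare within prior employment history levels.
Within each level — recent employment: 85.3% vs 62.2%; long-term unemployed: 41.4% vs 18.5% — the intensive programme is higher every time.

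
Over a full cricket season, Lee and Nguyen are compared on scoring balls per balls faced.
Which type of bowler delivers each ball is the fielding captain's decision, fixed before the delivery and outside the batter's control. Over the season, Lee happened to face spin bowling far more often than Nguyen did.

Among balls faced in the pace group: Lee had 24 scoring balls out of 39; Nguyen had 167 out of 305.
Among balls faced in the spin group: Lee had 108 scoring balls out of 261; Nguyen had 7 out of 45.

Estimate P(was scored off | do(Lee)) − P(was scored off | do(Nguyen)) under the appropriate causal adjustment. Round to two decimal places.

+0.16

Within every bowling type level Lee has the higher rate, yet pooled Nguyen does — Simpson's reversal.
The imbalance in bowling type arose from how balls faced were allocated, not from anything the player did; and bowling type independently affects the outcome. The pooled gap is confounded — condition on bowling type.
Adjusting over the population distribution of bowling type: 0.529·(0.615−0.548) + 0.471·(0.414−0.156) = +0.157.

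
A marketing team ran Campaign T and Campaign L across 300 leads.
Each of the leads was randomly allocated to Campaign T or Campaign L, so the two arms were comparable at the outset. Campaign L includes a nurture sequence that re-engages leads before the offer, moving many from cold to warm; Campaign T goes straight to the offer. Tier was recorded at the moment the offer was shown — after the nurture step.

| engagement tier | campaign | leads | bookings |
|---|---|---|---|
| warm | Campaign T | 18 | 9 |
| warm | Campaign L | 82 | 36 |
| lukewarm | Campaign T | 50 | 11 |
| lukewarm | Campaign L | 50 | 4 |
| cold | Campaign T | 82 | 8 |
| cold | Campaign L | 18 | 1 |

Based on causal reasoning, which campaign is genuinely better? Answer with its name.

Campaign L

Campaign T is higher inside every engagement tier stratum but Campaign L is higher in aggregate. Whether to stratify depends on how engagement tier relates to the campaign.
Engagement tier lies on the pathway campaign → engagement tier → outcome, so adjusting for it blocks the indirect effect. For the total causal effect of campaign, use the unadjusted pooled rates.
Pooled: Campaign T 18.7% vs Campaign L 27.3%; Campaign L is higher overall.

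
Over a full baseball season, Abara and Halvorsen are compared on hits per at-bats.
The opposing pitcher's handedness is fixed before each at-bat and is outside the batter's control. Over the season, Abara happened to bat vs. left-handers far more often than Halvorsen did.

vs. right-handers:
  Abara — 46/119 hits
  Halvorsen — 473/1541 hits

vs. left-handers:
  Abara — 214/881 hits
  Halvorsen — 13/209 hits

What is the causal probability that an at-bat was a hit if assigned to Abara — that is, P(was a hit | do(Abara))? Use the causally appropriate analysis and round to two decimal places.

The stratified and pooled comparisons disagree (Abara wins within each pitcher handedness; Halvorsen wins overall), so the answer turns on the causal role of pitcher handedness.
Pitcher handedness differs across players for reasons unrelated to any effect of the player itself, and it separately predicts the outcome — a classic confounder. We must compare within pitcher handedness levels.
Standardising Abara to the population pitcher handedness mix: 0.604·46/119 + 0.396·214/881 = 0.330.

0.33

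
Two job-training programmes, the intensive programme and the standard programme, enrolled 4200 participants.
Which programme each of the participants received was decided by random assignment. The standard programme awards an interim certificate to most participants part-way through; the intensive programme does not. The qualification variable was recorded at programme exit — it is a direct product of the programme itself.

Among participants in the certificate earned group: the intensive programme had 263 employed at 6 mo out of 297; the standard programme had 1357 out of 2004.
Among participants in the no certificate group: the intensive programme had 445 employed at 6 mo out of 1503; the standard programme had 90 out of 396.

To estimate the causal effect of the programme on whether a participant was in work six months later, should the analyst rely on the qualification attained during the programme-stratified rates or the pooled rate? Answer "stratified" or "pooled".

Qualification attained during the programme lies on the pathway programme → qualification attained during the programme → outcome, so adjusting for it blocks the indirect effect. For the total causal effect of programme, use the unadjusted pooled rates.
Pooled: the intensive programme 39.3% vs the standard programme 60.3%; the standard programme is higher overall.

pooled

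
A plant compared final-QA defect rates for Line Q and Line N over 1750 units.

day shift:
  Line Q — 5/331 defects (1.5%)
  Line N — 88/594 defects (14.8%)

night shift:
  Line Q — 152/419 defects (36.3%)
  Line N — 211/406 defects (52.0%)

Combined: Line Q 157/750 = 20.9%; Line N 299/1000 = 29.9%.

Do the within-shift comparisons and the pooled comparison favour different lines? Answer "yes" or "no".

no

Within each shift level (day shift 1.5% vs 14.8%; night shift 36.3% vs 52.0%), Line Q has the lower rate every time. Pooled: 20.9% vs 29.9% — Line Q has the lower rate overall. They agree.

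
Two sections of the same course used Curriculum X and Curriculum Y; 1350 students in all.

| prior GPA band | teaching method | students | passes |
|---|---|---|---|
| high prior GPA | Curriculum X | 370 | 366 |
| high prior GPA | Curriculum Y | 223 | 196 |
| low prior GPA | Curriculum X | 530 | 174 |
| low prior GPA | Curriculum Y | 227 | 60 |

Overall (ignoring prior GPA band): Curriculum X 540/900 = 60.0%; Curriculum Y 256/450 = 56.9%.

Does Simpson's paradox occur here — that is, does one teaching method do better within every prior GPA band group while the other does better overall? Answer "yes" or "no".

no

Within each prior GPA band level (high prior GPA 98.9% vs 87.9%; low prior GPA 32.8% vs 26.4%), Curriculum X has the higher rate every time. Pooled: 60.0% vs 56.9% — Curriculum X has the higher rate overall. They agree.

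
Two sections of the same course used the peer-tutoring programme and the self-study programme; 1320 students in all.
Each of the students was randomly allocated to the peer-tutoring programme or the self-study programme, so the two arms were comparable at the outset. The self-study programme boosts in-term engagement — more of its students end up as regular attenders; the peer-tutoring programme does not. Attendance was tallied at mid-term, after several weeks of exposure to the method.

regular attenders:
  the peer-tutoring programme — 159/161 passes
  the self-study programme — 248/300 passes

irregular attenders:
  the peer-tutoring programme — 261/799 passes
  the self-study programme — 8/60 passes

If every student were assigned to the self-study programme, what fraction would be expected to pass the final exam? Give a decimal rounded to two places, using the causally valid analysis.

Within every mid-term attendance level the peer-tutoring programme has the higher rate, yet pooled the self-study programme does — Simpson's reversal.
Mid-term attendance is recorded after the teaching method and is itself shifted by it — it sits on the causal path from teaching method to outcome. Conditioning on a mediator would strip out part of the effect we want; the pooled comparison gives the total causal effect.
So P(outcome | do(the self-study programme)) is just the pooled rate for the self-study programme: 256/360 = 0.711.

0.71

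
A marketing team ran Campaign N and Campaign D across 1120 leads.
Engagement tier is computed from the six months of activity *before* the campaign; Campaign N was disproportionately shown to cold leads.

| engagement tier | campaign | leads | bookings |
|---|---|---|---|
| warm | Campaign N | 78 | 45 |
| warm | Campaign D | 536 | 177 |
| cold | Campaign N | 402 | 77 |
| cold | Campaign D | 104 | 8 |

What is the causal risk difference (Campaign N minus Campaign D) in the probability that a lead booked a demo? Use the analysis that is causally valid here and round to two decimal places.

+0.19

Engagement tier satisfies the back-door criterion: it is not a descendant of the campaign, and it blocks the spurious path from campaign to outcome. Adjusting for it (i.e., using the within-engagement tier rates) gives the causal effect.
Adjusting over the population distribution of engagement tier: 0.548·(0.577−0.330) + 0.452·(0.192−0.077) = +0.187.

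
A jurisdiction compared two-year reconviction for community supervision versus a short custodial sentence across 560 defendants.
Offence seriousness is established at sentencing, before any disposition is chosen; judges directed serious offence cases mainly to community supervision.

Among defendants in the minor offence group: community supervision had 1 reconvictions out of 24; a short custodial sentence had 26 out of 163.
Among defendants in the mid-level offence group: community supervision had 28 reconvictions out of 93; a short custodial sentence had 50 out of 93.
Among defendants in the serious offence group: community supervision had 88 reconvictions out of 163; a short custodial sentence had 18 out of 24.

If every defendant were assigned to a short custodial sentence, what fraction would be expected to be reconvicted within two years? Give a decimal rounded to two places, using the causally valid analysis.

0.48

Offence seriousness satisfies the back-door criterion: it is not a descendant of the disposition, and it blocks the spurious path from disposition to outcome. Adjusting for it (i.e., using the within-offence seriousness rates) gives the causal effect.
Standardising a short custodial sentence to the population offence seriousness mix: 0.334·26/163 + 0.332·50/93 + 0.334·18/24 = 0.482.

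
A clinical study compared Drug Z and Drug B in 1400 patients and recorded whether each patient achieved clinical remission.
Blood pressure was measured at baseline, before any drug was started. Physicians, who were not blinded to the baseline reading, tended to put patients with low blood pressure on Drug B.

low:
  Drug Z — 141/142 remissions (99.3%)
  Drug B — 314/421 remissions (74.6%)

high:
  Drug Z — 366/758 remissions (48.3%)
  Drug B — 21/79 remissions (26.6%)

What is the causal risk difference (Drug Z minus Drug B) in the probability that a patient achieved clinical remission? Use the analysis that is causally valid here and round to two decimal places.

The imbalance in blood pressure arose from how patients were allocated, not from anything the drug did; and blood pressure independently affects the outcome. The pooled gap is confounded — condition on blood pressure.
Adjusting over the population distribution of blood pressure: 0.402·(0.993−0.746) + 0.598·(0.483−0.266) = +0.229.

+0.23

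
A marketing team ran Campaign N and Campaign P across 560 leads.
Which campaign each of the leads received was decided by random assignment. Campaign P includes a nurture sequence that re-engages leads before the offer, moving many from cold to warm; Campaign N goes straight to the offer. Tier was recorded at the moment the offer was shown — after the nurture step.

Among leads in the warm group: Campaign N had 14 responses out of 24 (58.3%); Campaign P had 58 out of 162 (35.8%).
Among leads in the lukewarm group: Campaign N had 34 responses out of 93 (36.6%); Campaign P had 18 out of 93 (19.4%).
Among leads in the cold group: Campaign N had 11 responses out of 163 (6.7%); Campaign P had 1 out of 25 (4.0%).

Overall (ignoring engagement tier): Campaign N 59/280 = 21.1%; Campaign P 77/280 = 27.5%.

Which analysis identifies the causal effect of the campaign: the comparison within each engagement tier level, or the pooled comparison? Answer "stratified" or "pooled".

Engagement tier is recorded after the campaign and is itself shifted by it — it sits on the causal path from campaign to outcome. Conditioning on a mediator would strip out part of the effect we want; the pooled comparison gives the total causal effect.
Pooled: Campaign N 21.1% vs Campaign P 27.5%; Campaign P is higher overall.

pooled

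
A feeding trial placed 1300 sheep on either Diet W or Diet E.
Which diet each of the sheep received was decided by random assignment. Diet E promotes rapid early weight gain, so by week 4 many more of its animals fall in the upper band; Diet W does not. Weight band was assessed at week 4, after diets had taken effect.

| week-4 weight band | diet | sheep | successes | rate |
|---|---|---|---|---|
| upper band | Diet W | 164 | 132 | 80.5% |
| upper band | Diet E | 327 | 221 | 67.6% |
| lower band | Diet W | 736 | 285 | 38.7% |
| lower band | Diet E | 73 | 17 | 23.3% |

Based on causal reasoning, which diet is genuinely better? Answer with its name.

Diet E

Week-4 weight band here is a post-treatment variable shaped by the diet; conditioning on it would introduce bias rather than remove it. The overall comparison is the causal one.
Pooled: Diet W 46.3% vs Diet E 59.5%; Diet E is higher overall.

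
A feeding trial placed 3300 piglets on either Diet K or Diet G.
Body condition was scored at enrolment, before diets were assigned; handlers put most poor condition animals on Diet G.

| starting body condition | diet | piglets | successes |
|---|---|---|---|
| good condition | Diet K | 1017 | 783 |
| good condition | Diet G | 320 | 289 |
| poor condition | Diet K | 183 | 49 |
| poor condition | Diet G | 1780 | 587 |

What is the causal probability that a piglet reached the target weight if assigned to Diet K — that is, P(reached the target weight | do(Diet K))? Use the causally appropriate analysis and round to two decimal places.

0.47

Here starting body condition is a common cause — it drives both which diet a case falls under and the outcome. The crude comparison mixes populations; the stratum-specific rates are the causally relevant ones.
Standardising Diet K to the population starting body condition mix: 0.405·783/1017 + 0.595·49/183 = 0.471.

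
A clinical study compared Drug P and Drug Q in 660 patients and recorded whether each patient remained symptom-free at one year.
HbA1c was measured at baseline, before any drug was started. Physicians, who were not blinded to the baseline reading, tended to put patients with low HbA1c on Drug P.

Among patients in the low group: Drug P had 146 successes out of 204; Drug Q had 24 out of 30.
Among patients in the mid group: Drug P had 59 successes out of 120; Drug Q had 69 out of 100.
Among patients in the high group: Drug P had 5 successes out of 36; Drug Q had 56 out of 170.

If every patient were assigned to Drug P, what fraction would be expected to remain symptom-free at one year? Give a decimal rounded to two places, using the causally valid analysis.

0.46

Within every HbA1c level Drug Q has the higher rate, yet pooled Drug P does — Simpson's reversal.
Since HbA1c is a pre-existing factor (not a product of the drug) and it affects the outcome on its own, it is a confounder. The stratified rates, not the pooled rate, identify the causal effect.
Standardising Drug P to the population HbA1c mix: 0.355·146/204 + 0.333·59/120 + 0.312·5/36 = 0.461.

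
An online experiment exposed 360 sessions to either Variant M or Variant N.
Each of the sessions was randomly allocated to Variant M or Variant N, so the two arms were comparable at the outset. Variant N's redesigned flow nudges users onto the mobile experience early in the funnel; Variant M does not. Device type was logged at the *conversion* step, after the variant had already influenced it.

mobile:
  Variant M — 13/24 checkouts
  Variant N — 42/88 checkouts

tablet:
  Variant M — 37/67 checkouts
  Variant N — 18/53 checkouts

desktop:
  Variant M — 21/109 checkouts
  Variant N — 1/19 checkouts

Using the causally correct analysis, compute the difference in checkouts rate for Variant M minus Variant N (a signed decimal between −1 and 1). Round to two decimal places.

Within every device type level Variant M has the higher rate, yet pooled Variant N does — Simpson's reversal.
Device type is recorded after the variant and is itself shifted by it — it sits on the causal path from variant to outcome. Conditioning on a mediator would strip out part of the effect we want; the pooled comparison gives the total causal effect.
The causal difference is the pooled difference: 0.355 − 0.381 = -0.026.

-0.03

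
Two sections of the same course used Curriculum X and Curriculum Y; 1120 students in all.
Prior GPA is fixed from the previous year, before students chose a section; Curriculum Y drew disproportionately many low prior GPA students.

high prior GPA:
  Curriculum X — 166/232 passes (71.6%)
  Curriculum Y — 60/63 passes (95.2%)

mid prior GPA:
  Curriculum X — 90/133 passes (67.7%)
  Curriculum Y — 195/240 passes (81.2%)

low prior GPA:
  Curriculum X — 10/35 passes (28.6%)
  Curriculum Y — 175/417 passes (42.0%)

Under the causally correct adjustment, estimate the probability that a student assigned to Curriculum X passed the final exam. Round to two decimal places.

0.53

The imbalance in prior GPA band arose from how students were allocated, not from anything the teaching method did; and prior GPA band independently affects the outcome. The pooled gap is confounded — condition on prior GPA band.
Standardising Curriculum X to the population prior GPA band mix: 0.263·166/232 + 0.333·90/133 + 0.404·10/35 = 0.529.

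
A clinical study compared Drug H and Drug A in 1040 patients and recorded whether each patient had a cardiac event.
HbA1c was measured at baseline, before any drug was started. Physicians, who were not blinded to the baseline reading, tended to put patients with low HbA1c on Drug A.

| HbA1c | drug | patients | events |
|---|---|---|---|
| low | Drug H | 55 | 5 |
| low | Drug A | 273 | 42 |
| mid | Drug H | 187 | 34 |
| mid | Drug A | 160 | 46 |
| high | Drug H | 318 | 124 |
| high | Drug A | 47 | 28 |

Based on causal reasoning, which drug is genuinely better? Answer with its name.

Drug H is lower inside every HbA1c stratum but Drug A is lower in aggregate. Whether to stratify depends on how HbA1c relates to the drug.
Here HbA1c is a common cause — it drives both which drug a case falls under and the outcome. The crude comparison mixes populations; the stratum-specific rates are the causally relevant ones.
Within each level — low: 9.1% vs 15.4%; mid: 18.2% vs 28.7%; high: 39.0% vs 59.6% — Drug H is lower every time.

Drug H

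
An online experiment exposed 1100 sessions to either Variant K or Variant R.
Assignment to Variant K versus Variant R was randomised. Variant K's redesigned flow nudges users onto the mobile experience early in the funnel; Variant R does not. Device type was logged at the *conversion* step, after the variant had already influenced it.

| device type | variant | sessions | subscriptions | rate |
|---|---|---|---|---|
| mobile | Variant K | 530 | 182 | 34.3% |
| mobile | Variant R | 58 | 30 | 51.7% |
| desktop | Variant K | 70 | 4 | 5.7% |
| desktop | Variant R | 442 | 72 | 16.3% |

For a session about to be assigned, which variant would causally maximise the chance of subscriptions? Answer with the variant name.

The device type-specific comparison favours Variant R throughout, but the pooled figures favour Variant K. The question is whether to condition on device type.
Stratifying would compare variants among sessions the variants themselves sorted into device type groups — a form of selection on an intermediate. The unconditioned pooled rates give the total causal effect.
Pooled: Variant K 31.0% vs Variant R 20.4%; Variant K is higher overall.

Variant K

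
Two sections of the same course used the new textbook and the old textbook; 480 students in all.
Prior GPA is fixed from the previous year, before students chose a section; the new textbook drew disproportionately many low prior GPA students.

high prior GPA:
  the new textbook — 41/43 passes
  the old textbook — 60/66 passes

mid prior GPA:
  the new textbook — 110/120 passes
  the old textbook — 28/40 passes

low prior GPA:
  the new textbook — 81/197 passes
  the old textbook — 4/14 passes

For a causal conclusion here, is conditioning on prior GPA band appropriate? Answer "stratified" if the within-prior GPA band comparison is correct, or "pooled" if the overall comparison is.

Nothing the teaching method does changes prior GPA band; the imbalance is an allocation artefact. With prior GPA band also predicting the outcome, the pooled figure is confounded, and the within-stratum comparison is the causal one.
Within each level — high prior GPA: 95.3% vs 90.9%; mid prior GPA: 91.7% vs 70.0%; low prior GPA: 41.1% vs 28.6% — the new textbook is higher every time.

stratified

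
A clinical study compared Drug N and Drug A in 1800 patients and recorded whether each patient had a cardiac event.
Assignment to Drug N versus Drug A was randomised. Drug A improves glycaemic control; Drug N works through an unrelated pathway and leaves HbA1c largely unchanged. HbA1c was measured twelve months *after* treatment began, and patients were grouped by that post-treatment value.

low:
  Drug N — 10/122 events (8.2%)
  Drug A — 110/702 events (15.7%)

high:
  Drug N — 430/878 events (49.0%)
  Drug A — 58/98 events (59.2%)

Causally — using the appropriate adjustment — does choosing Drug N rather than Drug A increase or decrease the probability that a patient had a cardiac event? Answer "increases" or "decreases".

The distribution of HbA1c is itself part of what the drug does — it is an intermediate outcome. Holding it fixed would remove that part of the effect; the total effect is the pooled difference.
Pooled: Drug N 44.0% vs Drug A 21.0%; Drug A is lower overall.

increases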